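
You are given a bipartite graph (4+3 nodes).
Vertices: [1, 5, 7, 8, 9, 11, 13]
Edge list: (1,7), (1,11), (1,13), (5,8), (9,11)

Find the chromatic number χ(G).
χ(G) = 2

Clique number ω(G) = 2 (lower bound: χ ≥ ω).
The graph is bipartite (no odd cycle), so 2 colors suffice: χ(G) = 2.
A valid 2-coloring: color 1: [1, 8, 9]; color 2: [5, 7, 11, 13].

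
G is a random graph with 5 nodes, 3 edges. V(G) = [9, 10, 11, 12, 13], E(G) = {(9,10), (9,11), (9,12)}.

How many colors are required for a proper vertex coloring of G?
χ(G) = 2

Clique number ω(G) = 2 (lower bound: χ ≥ ω).
The graph is bipartite (no odd cycle), so 2 colors suffice: χ(G) = 2.
A valid 2-coloring: color 1: [9, 13]; color 2: [10, 11, 12].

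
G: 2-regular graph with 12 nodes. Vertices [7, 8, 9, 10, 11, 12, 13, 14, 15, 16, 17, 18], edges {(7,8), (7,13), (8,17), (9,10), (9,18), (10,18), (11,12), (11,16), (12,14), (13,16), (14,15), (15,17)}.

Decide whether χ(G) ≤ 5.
Yes, G is 5-colorable

A valid 5-coloring: color 1: [7, 9, 14, 16, 17]; color 2: [8, 12, 13, 15, 18]; color 3: [10, 11].
(χ(G) = 3 ≤ 5.)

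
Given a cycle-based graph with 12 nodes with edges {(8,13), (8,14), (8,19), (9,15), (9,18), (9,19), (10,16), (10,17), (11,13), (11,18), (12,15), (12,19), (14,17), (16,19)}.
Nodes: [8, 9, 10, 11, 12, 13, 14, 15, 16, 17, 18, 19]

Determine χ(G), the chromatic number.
χ(G) = 2

Clique number ω(G) = 2 (lower bound: χ ≥ ω).
The graph is bipartite (no odd cycle), so 2 colors suffice: χ(G) = 2.
A valid 2-coloring: color 1: [10, 13, 14, 15, 18, 19]; color 2: [8, 9, 11, 12, 16, 17].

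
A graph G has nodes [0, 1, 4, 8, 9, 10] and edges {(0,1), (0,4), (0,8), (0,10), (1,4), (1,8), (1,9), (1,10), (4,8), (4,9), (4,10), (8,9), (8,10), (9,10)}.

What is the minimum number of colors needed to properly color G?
χ(G) = 5

Clique number ω(G) = 5 (lower bound: χ ≥ ω).
The clique on [0, 1, 4, 8, 10] has size 5, forcing χ ≥ 5, and the coloring below uses 5 colors, so χ(G) = 5.
A valid 5-coloring: color 1: [1]; color 2: [4]; color 3: [8]; color 4: [10]; color 5: [0, 9].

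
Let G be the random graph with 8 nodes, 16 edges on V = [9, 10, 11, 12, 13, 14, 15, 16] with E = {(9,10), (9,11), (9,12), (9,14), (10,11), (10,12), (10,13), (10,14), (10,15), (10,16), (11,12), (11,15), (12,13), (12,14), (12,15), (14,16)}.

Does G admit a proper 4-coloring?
A valid 4-coloring: color 1: [10]; color 2: [12, 16]; color 3: [11, 13, 14]; color 4: [9, 15].
(χ(G) = 4 ≤ 4.)

Yes, G is 4-colorable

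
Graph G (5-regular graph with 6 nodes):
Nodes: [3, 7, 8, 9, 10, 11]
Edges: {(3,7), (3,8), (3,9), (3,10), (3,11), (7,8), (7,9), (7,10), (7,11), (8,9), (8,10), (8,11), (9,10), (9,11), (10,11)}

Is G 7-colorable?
Yes, G is 7-colorable

A valid 7-coloring: color 1: [10]; color 2: [9]; color 3: [11]; color 4: [8]; color 5: [3]; color 6: [7].
(χ(G) = 6 ≤ 7.)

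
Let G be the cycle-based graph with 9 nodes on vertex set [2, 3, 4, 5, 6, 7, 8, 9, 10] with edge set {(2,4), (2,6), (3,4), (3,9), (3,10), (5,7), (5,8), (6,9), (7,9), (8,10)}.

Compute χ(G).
χ(G) = 3

Clique number ω(G) = 2 (lower bound: χ ≥ ω).
Odd cycle [6, 2, 4, 3, 10, 8, 5, 7, 9] needs 3 colors (χ ≥ 3).
The coloring below uses 3 colors, so χ(G) = 3.
A valid 3-coloring: color 1: [2, 5, 9, 10]; color 2: [3, 6, 7, 8]; color 3: [4].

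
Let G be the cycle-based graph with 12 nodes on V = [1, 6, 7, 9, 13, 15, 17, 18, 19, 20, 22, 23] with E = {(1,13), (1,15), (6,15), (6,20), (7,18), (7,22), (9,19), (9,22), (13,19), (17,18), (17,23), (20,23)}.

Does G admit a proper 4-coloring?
Yes, G is 4-colorable

A valid 4-coloring: color 1: [7, 9, 13, 15, 17, 20]; color 2: [1, 6, 18, 19, 22, 23].
(χ(G) = 2 ≤ 4.)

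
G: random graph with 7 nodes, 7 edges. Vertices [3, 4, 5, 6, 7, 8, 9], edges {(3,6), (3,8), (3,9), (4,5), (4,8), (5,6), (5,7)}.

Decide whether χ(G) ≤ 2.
No, G is not 2-colorable

Odd cycle [3, 8, 4, 5, 6] needs 3 colors (χ ≥ 3).
Hence χ(G) ≥ 3 > 2, so no proper 2-coloring exists.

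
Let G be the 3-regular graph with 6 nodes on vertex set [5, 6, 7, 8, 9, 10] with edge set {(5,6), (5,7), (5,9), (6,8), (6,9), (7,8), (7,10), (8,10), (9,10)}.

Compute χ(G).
χ(G) = 3

Clique number ω(G) = 3 (lower bound: χ ≥ ω).
The clique on [7, 8, 10] has size 3, forcing χ ≥ 3, and the coloring below uses 3 colors, so χ(G) = 3.
A valid 3-coloring: color 1: [6, 10]; color 2: [5, 8]; color 3: [7, 9].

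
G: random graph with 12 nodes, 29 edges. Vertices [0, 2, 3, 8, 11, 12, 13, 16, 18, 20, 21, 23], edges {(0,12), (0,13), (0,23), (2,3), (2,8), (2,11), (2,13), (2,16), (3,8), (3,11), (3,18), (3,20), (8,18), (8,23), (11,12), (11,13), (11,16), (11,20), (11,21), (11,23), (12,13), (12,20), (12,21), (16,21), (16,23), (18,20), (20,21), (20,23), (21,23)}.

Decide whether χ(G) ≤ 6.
A valid 6-coloring: color 1: [0, 8, 11]; color 2: [2, 12, 18, 23]; color 3: [13, 16, 20]; color 4: [3, 21].
(χ(G) = 4 ≤ 6.)

Yes, G is 6-colorable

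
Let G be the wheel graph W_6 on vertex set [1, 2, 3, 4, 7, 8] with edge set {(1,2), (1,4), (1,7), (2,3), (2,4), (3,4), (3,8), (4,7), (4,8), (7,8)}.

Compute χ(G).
χ(G) = 4

Clique number ω(G) = 3 (lower bound: χ ≥ ω).
Odd cycle [7, 1, 2, 3, 8] needs 3 colors (χ ≥ 3).
Vertex 4 is adjacent to every vertex of [1, 2, 3, 7, 8], which already need 3 colors among themselves, so 4 needs a new color (χ ≥ 4).
The coloring below uses 4 colors, so χ(G) = 4.
A valid 4-coloring: color 1: [4]; color 2: [3, 7]; color 3: [1, 8]; color 4: [2].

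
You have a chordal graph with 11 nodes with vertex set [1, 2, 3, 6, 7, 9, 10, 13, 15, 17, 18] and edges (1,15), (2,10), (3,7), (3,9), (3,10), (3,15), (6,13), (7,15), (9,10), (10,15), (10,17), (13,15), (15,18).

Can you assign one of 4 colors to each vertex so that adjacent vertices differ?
Yes, G is 4-colorable

A valid 4-coloring: color 1: [2, 6, 9, 15, 17]; color 2: [1, 7, 10, 13, 18]; color 3: [3].
(χ(G) = 3 ≤ 4.)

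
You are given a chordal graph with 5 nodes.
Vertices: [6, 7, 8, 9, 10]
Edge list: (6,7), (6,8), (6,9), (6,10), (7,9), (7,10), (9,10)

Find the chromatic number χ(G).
χ(G) = 4

Clique number ω(G) = 4 (lower bound: χ ≥ ω).
The clique on [6, 7, 9, 10] has size 4, forcing χ ≥ 4, and the coloring below uses 4 colors, so χ(G) = 4.
A valid 4-coloring: color 1: [6]; color 2: [8, 10]; color 3: [9]; color 4: [7].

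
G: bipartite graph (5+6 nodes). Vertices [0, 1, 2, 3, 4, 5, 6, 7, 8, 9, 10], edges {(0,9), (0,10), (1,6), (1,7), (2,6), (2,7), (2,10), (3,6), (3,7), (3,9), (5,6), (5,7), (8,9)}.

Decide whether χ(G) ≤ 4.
A valid 4-coloring: color 1: [4, 6, 7, 9, 10]; color 2: [0, 1, 2, 3, 5, 8].
(χ(G) = 2 ≤ 4.)

Yes, G is 4-colorable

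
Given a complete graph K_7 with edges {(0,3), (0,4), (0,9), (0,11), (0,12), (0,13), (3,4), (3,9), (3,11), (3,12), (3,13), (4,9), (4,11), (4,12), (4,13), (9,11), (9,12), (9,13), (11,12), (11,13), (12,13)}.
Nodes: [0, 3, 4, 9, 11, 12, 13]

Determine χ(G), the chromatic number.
Clique number ω(G) = 7 (lower bound: χ ≥ ω).
The clique on [0, 3, 4, 9, 11, 12, 13] has size 7, forcing χ ≥ 7, and the coloring below uses 7 colors, so χ(G) = 7.
A valid 7-coloring: color 1: [9]; color 2: [4]; color 3: [11]; color 4: [0]; color 5: [12]; color 6: [13]; color 7: [3].

χ(G) = 7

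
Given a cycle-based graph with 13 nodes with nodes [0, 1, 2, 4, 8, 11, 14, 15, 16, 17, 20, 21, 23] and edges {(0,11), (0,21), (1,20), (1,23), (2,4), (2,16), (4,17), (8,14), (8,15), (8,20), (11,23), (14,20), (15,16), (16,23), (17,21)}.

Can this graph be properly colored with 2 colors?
No, G is not 2-colorable

The clique on vertices [8, 14, 20] has size 3 > 2, so it alone needs 3 colors.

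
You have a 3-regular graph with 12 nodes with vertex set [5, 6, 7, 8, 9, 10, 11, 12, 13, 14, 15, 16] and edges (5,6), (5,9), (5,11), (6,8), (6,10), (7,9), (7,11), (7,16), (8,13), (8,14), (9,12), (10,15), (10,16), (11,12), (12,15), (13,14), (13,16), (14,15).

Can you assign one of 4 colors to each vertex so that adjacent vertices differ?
A valid 4-coloring: color 1: [5, 7, 10, 12, 13]; color 2: [6, 9, 11, 14, 16]; color 3: [8, 15].
(χ(G) = 3 ≤ 4.)

Yes, G is 4-colorable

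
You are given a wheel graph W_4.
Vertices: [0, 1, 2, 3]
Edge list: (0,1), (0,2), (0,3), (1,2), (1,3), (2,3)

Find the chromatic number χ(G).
χ(G) = 4

Clique number ω(G) = 4 (lower bound: χ ≥ ω).
The clique on [0, 1, 2, 3] has size 4, forcing χ ≥ 4, and the coloring below uses 4 colors, so χ(G) = 4.
A valid 4-coloring: color 1: [0]; color 2: [3]; color 3: [2]; color 4: [1].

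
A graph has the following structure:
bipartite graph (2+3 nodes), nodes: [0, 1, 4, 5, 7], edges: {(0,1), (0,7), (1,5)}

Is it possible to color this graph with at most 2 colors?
A valid 2-coloring: color 1: [0, 4, 5]; color 2: [1, 7].
(χ(G) = 2 ≤ 2.)

Yes, G is 2-colorable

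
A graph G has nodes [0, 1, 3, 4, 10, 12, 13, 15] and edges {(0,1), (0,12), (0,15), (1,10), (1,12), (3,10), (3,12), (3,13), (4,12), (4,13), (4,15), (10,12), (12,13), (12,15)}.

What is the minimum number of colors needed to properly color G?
Clique number ω(G) = 3 (lower bound: χ ≥ ω).
Odd cycle [4, 15, 0, 1, 10, 3, 13] needs 3 colors (χ ≥ 3).
Vertex 12 is adjacent to every vertex of [0, 1, 3, 4, 10, 13, 15], which already need 3 colors among themselves, so 12 needs a new color (χ ≥ 4).
The coloring below uses 4 colors, so χ(G) = 4.
A valid 4-coloring: color 1: [12]; color 2: [0, 3, 4]; color 3: [1, 13, 15]; color 4: [10].

χ(G) = 4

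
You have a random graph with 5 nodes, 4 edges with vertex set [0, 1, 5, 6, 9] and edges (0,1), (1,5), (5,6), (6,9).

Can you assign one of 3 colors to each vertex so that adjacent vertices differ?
A valid 3-coloring: color 1: [1, 6]; color 2: [0, 5, 9].
(χ(G) = 2 ≤ 3.)

Yes, G is 3-colorable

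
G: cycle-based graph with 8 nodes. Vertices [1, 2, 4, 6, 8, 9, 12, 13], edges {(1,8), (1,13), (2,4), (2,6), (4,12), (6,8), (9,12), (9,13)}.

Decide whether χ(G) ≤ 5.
A valid 5-coloring: color 1: [2, 8, 12, 13]; color 2: [1, 4, 6, 9].
(χ(G) = 2 ≤ 5.)

Yes, G is 5-colorable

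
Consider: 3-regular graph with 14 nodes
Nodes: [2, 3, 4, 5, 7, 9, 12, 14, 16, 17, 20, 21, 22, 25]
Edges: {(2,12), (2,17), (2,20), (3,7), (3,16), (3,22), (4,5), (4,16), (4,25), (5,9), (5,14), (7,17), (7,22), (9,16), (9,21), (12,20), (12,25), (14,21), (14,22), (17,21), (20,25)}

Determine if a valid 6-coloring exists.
Yes, G is 6-colorable

A valid 6-coloring: color 1: [3, 4, 9, 12, 14, 17]; color 2: [2, 5, 7, 16, 21, 25]; color 3: [20, 22].
(χ(G) = 3 ≤ 6.)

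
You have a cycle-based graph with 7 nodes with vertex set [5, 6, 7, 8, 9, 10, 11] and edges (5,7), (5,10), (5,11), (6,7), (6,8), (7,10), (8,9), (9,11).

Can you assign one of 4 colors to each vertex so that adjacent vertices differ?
A valid 4-coloring: color 1: [5, 6, 9]; color 2: [7, 8, 11]; color 3: [10].
(χ(G) = 3 ≤ 4.)

Yes, G is 4-colorable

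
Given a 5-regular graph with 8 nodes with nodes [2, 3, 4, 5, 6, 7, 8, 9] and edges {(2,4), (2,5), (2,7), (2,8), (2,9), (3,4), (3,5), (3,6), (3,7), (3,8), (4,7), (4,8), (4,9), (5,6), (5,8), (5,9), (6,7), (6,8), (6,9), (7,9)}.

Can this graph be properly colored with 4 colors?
A valid 4-coloring: color 1: [8, 9]; color 2: [2, 3]; color 3: [5, 7]; color 4: [4, 6].
(χ(G) = 4 ≤ 4.)

Yes, G is 4-colorable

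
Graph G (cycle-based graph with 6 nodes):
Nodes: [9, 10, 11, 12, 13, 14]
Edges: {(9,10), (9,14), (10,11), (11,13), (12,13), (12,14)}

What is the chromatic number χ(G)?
Clique number ω(G) = 2 (lower bound: χ ≥ ω).
The graph is bipartite (no odd cycle), so 2 colors suffice: χ(G) = 2.
A valid 2-coloring: color 1: [9, 11, 12]; color 2: [10, 13, 14].

χ(G) = 2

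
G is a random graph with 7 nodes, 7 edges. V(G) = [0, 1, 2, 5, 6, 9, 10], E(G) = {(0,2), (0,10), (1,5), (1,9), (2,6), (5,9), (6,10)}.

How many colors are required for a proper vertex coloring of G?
Clique number ω(G) = 3 (lower bound: χ ≥ ω).
The clique on [1, 5, 9] has size 3, forcing χ ≥ 3, and the coloring below uses 3 colors, so χ(G) = 3.
A valid 3-coloring: color 1: [1, 2, 10]; color 2: [0, 6, 9]; color 3: [5].

χ(G) = 3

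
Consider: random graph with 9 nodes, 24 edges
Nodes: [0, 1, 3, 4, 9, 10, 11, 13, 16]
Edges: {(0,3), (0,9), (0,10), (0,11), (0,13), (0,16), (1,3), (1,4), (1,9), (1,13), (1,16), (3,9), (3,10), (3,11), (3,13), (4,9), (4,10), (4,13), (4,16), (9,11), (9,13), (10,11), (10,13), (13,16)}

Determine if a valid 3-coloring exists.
No, G is not 3-colorable

The clique on vertices [0, 3, 9, 11] has size 4 > 3, so it alone needs 4 colors.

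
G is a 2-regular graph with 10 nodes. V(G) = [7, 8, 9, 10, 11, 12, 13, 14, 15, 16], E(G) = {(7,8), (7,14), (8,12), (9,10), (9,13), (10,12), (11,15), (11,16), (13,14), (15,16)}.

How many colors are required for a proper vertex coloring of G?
Clique number ω(G) = 3 (lower bound: χ ≥ ω).
The clique on [11, 15, 16] has size 3, forcing χ ≥ 3, and the coloring below uses 3 colors, so χ(G) = 3.
A valid 3-coloring: color 1: [7, 9, 12, 16]; color 2: [8, 10, 11, 13]; color 3: [14, 15].

χ(G) = 3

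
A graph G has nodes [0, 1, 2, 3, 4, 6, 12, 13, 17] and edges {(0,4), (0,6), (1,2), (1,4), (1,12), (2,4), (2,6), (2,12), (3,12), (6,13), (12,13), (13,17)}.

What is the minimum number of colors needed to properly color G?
χ(G) = 3

Clique number ω(G) = 3 (lower bound: χ ≥ ω).
The clique on [1, 2, 12] has size 3, forcing χ ≥ 3, and the coloring below uses 3 colors, so χ(G) = 3.
A valid 3-coloring: color 1: [4, 6, 12, 17]; color 2: [0, 2, 3, 13]; color 3: [1].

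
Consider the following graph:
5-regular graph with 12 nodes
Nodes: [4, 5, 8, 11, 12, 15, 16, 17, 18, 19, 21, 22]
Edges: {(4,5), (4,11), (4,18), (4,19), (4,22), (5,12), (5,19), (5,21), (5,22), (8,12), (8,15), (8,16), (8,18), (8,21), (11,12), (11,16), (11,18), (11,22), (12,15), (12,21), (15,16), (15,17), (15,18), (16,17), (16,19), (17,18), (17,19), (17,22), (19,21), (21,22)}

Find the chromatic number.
Clique number ω(G) = 3 (lower bound: χ ≥ ω).
Suppose a proper 3-coloring c exists. The clique [4, 5, 19] takes 3 distinct colors; by symmetry let c(4) = 1, c(5) = 2, c(19) = 3.
- Vertex 21: neighbors [5, 19] already have colors [2, 3] ⇒ c(21) = 1.
- Vertex 12: neighbors [21, 5] already have colors [1, 2] ⇒ c(12) = 3.
- Vertex 8: neighbors [21, 12] already have colors [1, 3] ⇒ c(8) = 2.
- Vertex 11: neighbors [4, 12] already have colors [1, 3] ⇒ c(11) = 2.
- Vertex 15: neighbors [8, 12] already have colors [2, 3] ⇒ c(15) = 1.
- Vertex 16: neighbors [15, 8, 19] already have colors [1, 2, 3] — all 3 colors blocked. Contradiction.
The forced assignments end in a contradiction, so G has no proper 3-coloring (χ ≥ 4).
The coloring below uses 4 colors, so χ(G) = 4.
A valid 4-coloring: color 1: [5, 8, 11, 17]; color 2: [4, 15, 21]; color 3: [12, 16, 18, 22]; color 4: [19].

χ(G) = 4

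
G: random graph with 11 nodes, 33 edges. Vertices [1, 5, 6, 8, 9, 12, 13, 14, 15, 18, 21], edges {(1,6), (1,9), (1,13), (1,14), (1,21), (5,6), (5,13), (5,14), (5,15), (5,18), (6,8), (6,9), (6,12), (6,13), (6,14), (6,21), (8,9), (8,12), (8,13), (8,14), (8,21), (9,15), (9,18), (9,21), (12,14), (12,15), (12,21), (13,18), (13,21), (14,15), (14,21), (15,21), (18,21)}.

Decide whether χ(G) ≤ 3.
The clique on vertices [6, 8, 12, 14, 21] has size 5 > 3, so it alone needs 5 colors.

No, G is not 3-colorable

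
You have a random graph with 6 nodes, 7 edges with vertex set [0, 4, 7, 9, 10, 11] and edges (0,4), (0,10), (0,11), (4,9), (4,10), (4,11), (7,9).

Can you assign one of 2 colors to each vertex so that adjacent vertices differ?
The clique on vertices [0, 4, 10] has size 3 > 2, so it alone needs 3 colors.

No, G is not 2-colorable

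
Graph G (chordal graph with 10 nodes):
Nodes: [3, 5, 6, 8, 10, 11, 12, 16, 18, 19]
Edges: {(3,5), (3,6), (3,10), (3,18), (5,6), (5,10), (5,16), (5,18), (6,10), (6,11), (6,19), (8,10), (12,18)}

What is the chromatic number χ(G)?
χ(G) = 4

Clique number ω(G) = 4 (lower bound: χ ≥ ω).
The clique on [3, 5, 6, 10] has size 4, forcing χ ≥ 4, and the coloring below uses 4 colors, so χ(G) = 4.
A valid 4-coloring: color 1: [6, 8, 16, 18]; color 2: [5, 11, 12, 19]; color 3: [3]; color 4: [10].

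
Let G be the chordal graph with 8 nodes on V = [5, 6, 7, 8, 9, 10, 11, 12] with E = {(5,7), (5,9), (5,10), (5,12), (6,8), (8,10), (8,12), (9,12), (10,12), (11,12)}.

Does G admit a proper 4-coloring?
Yes, G is 4-colorable

A valid 4-coloring: color 1: [6, 7, 12]; color 2: [5, 8, 11]; color 3: [9, 10].
(χ(G) = 3 ≤ 4.)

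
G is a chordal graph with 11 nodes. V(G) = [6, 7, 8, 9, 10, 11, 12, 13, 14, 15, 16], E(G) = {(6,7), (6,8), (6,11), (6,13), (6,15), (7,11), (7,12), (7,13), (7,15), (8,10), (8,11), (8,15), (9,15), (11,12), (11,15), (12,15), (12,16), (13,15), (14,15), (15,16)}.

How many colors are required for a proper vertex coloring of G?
χ(G) = 4

Clique number ω(G) = 4 (lower bound: χ ≥ ω).
The clique on [6, 8, 11, 15] has size 4, forcing χ ≥ 4, and the coloring below uses 4 colors, so χ(G) = 4.
A valid 4-coloring: color 1: [10, 15]; color 2: [6, 9, 12, 14]; color 3: [11, 13, 16]; color 4: [7, 8].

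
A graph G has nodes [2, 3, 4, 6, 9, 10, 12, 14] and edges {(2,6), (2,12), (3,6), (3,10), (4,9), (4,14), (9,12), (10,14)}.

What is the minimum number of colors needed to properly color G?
Clique number ω(G) = 2 (lower bound: χ ≥ ω).
The graph is bipartite (no odd cycle), so 2 colors suffice: χ(G) = 2.
A valid 2-coloring: color 1: [4, 6, 10, 12]; color 2: [2, 3, 9, 14].

χ(G) = 2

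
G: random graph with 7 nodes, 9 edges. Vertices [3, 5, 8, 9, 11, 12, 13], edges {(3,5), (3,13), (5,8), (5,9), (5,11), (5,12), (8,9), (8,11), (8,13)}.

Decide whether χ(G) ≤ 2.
The clique on vertices [5, 8, 9] has size 3 > 2, so it alone needs 3 colors.

No, G is not 2-colorable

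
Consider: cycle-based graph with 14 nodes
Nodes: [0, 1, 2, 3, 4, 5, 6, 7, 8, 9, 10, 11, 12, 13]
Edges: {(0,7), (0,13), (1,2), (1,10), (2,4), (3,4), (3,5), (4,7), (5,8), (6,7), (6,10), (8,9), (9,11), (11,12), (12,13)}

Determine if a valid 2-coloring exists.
Yes, G is 2-colorable

A valid 2-coloring: color 1: [2, 3, 7, 8, 10, 11, 13]; color 2: [0, 1, 4, 5, 6, 9, 12].
(χ(G) = 2 ≤ 2.)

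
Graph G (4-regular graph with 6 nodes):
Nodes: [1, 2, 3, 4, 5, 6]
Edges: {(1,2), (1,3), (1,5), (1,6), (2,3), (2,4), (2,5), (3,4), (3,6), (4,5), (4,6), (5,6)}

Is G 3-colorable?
Yes, G is 3-colorable

A valid 3-coloring: color 1: [3, 5]; color 2: [1, 4]; color 3: [2, 6].
(χ(G) = 3 ≤ 3.)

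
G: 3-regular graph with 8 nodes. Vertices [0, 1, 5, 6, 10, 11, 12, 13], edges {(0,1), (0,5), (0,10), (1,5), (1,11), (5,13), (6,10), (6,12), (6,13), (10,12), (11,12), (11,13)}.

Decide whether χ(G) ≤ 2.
No, G is not 2-colorable

The clique on vertices [0, 1, 5] has size 3 > 2, so it alone needs 3 colors.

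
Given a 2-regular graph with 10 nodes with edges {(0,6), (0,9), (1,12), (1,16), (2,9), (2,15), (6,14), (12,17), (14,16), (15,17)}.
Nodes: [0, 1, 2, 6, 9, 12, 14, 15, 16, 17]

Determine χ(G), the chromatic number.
Clique number ω(G) = 2 (lower bound: χ ≥ ω).
The graph is bipartite (no odd cycle), so 2 colors suffice: χ(G) = 2.
A valid 2-coloring: color 1: [0, 1, 2, 14, 17]; color 2: [6, 9, 12, 15, 16].

χ(G) = 2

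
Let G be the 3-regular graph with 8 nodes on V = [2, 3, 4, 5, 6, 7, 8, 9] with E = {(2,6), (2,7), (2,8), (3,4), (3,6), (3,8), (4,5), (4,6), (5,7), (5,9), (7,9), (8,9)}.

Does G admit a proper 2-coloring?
No, G is not 2-colorable

The clique on vertices [3, 4, 6] has size 3 > 2, so it alone needs 3 colors.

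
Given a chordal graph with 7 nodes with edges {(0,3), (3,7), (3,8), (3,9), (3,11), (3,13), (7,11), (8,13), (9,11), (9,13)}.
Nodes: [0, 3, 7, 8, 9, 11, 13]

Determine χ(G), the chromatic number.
Clique number ω(G) = 3 (lower bound: χ ≥ ω).
The clique on [3, 8, 13] has size 3, forcing χ ≥ 3, and the coloring below uses 3 colors, so χ(G) = 3.
A valid 3-coloring: color 1: [3]; color 2: [0, 7, 8, 9]; color 3: [11, 13].

χ(G) = 3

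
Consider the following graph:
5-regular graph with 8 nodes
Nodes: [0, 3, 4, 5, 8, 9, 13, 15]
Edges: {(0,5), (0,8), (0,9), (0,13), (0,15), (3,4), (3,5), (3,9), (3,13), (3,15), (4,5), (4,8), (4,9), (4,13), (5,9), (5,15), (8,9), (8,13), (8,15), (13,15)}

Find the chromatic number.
χ(G) = 4

Clique number ω(G) = 4 (lower bound: χ ≥ ω).
The clique on [0, 8, 13, 15] has size 4, forcing χ ≥ 4, and the coloring below uses 4 colors, so χ(G) = 4.
A valid 4-coloring: color 1: [9, 13]; color 2: [5, 8]; color 3: [0, 3]; color 4: [4, 15].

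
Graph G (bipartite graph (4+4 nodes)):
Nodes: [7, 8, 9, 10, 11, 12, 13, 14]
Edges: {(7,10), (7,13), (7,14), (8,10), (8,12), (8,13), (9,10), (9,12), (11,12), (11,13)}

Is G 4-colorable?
A valid 4-coloring: color 1: [10, 12, 13, 14]; color 2: [7, 8, 9, 11].
(χ(G) = 2 ≤ 4.)

Yes, G is 4-colorable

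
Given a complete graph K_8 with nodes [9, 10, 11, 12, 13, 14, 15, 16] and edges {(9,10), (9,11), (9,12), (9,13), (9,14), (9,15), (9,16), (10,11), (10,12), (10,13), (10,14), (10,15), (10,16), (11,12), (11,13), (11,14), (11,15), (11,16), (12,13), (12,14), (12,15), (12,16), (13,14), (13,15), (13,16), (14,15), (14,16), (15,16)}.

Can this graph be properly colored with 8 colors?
Yes, G is 8-colorable

A valid 8-coloring: color 1: [16]; color 2: [15]; color 3: [12]; color 4: [14]; color 5: [10]; color 6: [13]; color 7: [9]; color 8: [11].
(χ(G) = 8 ≤ 8.)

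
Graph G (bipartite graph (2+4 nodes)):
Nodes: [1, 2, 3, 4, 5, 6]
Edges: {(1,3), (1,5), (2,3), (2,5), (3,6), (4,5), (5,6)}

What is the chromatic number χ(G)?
χ(G) = 2

Clique number ω(G) = 2 (lower bound: χ ≥ ω).
The graph is bipartite (no odd cycle), so 2 colors suffice: χ(G) = 2.
A valid 2-coloring: color 1: [3, 5]; color 2: [1, 2, 4, 6].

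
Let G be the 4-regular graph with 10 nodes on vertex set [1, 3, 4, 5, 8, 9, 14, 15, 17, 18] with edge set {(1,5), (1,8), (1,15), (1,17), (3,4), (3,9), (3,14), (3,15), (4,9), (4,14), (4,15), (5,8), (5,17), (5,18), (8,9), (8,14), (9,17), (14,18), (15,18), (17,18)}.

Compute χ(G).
χ(G) = 3

Clique number ω(G) = 3 (lower bound: χ ≥ ω).
The clique on [1, 5, 8] has size 3, forcing χ ≥ 3, and the coloring below uses 3 colors, so χ(G) = 3.
A valid 3-coloring: color 1: [5, 9, 14, 15]; color 2: [4, 8, 17]; color 3: [1, 3, 18].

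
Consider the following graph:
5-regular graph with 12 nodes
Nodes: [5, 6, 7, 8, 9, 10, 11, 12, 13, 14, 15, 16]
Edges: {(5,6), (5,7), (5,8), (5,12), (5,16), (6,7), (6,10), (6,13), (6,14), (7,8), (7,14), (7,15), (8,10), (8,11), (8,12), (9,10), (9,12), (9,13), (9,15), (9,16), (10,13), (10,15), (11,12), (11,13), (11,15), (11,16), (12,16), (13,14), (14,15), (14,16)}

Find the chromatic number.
Clique number ω(G) = 3 (lower bound: χ ≥ ω).
Suppose a proper 3-coloring c exists. The clique [5, 6, 7] takes 3 distinct colors; by symmetry let c(5) = 1, c(6) = 2, c(7) = 3.
- Vertex 8: neighbors [5, 7] already have colors [1, 3] ⇒ c(8) = 2.
- Vertex 12: neighbors [5, 8] already have colors [1, 2] ⇒ c(12) = 3.
- Vertex 11: neighbors [8, 12] already have colors [2, 3] ⇒ c(11) = 1.
- Vertex 13: neighbors [11, 6] already have colors [1, 2] ⇒ c(13) = 3.
- Vertex 15: neighbors [11, 7] already have colors [1, 3] ⇒ c(15) = 2.
- Vertex 9: neighbors [15, 12] already have colors [2, 3] ⇒ c(9) = 1.
- Vertex 10: neighbors [9, 6, 13] already have colors [1, 2, 3] — all 3 colors blocked. Contradiction.
The forced assignments end in a contradiction, so G has no proper 3-coloring (χ ≥ 4).
The coloring below uses 4 colors, so χ(G) = 4.
A valid 4-coloring: color 1: [5, 10, 11, 14]; color 2: [6, 8, 9]; color 3: [7, 12, 13]; color 4: [15, 16].

χ(G) = 4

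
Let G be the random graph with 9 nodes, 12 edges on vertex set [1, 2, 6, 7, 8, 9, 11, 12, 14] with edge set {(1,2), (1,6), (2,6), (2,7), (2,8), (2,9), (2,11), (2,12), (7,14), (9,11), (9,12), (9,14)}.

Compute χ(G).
Clique number ω(G) = 3 (lower bound: χ ≥ ω).
The clique on [1, 2, 6] has size 3, forcing χ ≥ 3, and the coloring below uses 3 colors, so χ(G) = 3.
A valid 3-coloring: color 1: [2, 14]; color 2: [1, 7, 8, 9]; color 3: [6, 11, 12].

χ(G) = 3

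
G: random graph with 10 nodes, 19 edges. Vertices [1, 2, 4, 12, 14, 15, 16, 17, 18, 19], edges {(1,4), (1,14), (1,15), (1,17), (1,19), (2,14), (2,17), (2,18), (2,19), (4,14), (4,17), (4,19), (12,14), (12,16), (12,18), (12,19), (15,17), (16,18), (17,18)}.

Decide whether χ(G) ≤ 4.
Yes, G is 4-colorable

A valid 4-coloring: color 1: [14, 16, 17, 19]; color 2: [1, 18]; color 3: [2, 4, 12, 15].
(χ(G) = 3 ≤ 4.)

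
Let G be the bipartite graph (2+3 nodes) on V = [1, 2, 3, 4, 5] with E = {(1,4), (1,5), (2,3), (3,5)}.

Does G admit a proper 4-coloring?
Yes, G is 4-colorable

A valid 4-coloring: color 1: [1, 3]; color 2: [2, 4, 5].
(χ(G) = 2 ≤ 4.)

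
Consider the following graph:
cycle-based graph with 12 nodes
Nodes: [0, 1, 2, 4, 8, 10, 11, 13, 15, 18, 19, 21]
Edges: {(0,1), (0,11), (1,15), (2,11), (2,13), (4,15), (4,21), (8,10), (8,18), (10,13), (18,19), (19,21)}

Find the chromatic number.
Clique number ω(G) = 2 (lower bound: χ ≥ ω).
The graph is bipartite (no odd cycle), so 2 colors suffice: χ(G) = 2.
A valid 2-coloring: color 1: [0, 2, 10, 15, 18, 21]; color 2: [1, 4, 8, 11, 13, 19].

χ(G) = 2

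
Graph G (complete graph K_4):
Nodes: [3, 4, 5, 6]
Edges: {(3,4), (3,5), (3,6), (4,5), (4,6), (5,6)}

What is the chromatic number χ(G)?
Clique number ω(G) = 4 (lower bound: χ ≥ ω).
The clique on [3, 4, 5, 6] has size 4, forcing χ ≥ 4, and the coloring below uses 4 colors, so χ(G) = 4.
A valid 4-coloring: color 1: [5]; color 2: [3]; color 3: [4]; color 4: [6].

χ(G) = 4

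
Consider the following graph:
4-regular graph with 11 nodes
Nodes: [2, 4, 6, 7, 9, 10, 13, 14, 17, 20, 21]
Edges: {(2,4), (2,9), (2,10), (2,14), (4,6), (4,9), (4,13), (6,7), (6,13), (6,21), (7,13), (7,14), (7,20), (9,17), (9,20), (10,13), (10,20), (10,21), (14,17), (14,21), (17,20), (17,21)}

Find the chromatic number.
Clique number ω(G) = 3 (lower bound: χ ≥ ω).
The clique on [2, 4, 9] has size 3, forcing χ ≥ 3, and the coloring below uses 3 colors, so χ(G) = 3.
A valid 3-coloring: color 1: [6, 9, 10, 14]; color 2: [2, 13, 20, 21]; color 3: [4, 7, 17].

χ(G) = 3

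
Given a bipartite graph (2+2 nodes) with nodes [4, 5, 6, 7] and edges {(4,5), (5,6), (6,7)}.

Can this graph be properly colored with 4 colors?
A valid 4-coloring: color 1: [4, 6]; color 2: [5, 7].
(χ(G) = 2 ≤ 4.)

Yes, G is 4-colorable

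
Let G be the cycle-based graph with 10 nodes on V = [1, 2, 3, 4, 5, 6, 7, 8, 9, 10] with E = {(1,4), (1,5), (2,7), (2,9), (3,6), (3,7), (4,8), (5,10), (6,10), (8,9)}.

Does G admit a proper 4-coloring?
Yes, G is 4-colorable

A valid 4-coloring: color 1: [1, 2, 3, 8, 10]; color 2: [4, 5, 6, 7, 9].
(χ(G) = 2 ≤ 4.)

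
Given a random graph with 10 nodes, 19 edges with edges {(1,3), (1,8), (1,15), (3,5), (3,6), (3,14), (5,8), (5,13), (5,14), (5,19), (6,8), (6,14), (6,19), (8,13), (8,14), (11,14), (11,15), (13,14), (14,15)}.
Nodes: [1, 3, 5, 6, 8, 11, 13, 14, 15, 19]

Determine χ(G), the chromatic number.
χ(G) = 4

Clique number ω(G) = 4 (lower bound: χ ≥ ω).
The clique on [5, 8, 13, 14] has size 4, forcing χ ≥ 4, and the coloring below uses 4 colors, so χ(G) = 4.
A valid 4-coloring: color 1: [1, 14, 19]; color 2: [3, 8, 15]; color 3: [5, 6, 11]; color 4: [13].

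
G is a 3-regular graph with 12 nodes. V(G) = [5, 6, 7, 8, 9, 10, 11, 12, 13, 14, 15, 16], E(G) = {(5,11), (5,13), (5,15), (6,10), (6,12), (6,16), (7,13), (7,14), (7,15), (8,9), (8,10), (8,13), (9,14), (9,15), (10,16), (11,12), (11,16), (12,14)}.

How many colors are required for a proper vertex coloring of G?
χ(G) = 3

Clique number ω(G) = 3 (lower bound: χ ≥ ω).
The clique on [6, 10, 16] has size 3, forcing χ ≥ 3, and the coloring below uses 3 colors, so χ(G) = 3.
A valid 3-coloring: color 1: [6, 8, 11, 14, 15]; color 2: [5, 7, 9, 10, 12]; color 3: [13, 16].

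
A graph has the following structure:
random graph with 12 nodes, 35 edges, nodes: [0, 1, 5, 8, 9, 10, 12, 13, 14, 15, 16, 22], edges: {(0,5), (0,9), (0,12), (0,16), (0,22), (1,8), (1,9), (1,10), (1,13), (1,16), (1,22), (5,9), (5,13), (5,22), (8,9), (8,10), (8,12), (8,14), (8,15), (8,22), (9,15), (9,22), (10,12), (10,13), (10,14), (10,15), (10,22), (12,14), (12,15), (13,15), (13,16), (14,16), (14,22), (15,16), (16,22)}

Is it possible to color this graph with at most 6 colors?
Yes, G is 6-colorable

A valid 6-coloring: color 1: [12, 13, 22]; color 2: [5, 8, 16]; color 3: [9, 10]; color 4: [0, 1, 14, 15].
(χ(G) = 4 ≤ 6.)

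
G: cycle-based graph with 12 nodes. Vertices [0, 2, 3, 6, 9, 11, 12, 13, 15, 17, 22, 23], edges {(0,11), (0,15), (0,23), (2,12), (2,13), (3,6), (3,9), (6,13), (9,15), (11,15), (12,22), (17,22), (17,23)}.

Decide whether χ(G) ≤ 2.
No, G is not 2-colorable

The clique on vertices [0, 11, 15] has size 3 > 2, so it alone needs 3 colors.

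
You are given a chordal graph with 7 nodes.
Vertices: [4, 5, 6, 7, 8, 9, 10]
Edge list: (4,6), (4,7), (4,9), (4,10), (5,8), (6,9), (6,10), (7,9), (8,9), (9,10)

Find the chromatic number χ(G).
Clique number ω(G) = 4 (lower bound: χ ≥ ω).
The clique on [4, 6, 9, 10] has size 4, forcing χ ≥ 4, and the coloring below uses 4 colors, so χ(G) = 4.
A valid 4-coloring: color 1: [5, 9]; color 2: [4, 8]; color 3: [6, 7]; color 4: [10].

χ(G) = 4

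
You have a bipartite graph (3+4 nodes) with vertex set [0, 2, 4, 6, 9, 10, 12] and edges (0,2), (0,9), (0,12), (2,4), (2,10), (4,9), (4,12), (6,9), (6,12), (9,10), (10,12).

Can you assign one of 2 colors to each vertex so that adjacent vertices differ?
A valid 2-coloring: color 1: [2, 9, 12]; color 2: [0, 4, 6, 10].
(χ(G) = 2 ≤ 2.)

Yes, G is 2-colorable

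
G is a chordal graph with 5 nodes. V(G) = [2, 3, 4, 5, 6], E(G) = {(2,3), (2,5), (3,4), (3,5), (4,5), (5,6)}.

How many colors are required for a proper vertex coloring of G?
Clique number ω(G) = 3 (lower bound: χ ≥ ω).
The clique on [2, 3, 5] has size 3, forcing χ ≥ 3, and the coloring below uses 3 colors, so χ(G) = 3.
A valid 3-coloring: color 1: [5]; color 2: [3, 6]; color 3: [2, 4].

χ(G) = 3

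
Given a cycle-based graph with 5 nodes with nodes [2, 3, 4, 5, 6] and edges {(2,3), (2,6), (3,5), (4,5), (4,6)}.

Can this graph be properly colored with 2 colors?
No, G is not 2-colorable

Odd cycle [6, 2, 3, 5, 4] needs 3 colors (χ ≥ 3).
Hence χ(G) ≥ 3 > 2, so no proper 2-coloring exists.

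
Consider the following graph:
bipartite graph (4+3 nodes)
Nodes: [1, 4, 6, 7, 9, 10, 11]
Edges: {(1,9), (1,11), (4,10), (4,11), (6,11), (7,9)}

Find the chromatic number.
χ(G) = 2

Clique number ω(G) = 2 (lower bound: χ ≥ ω).
The graph is bipartite (no odd cycle), so 2 colors suffice: χ(G) = 2.
A valid 2-coloring: color 1: [9, 10, 11]; color 2: [1, 4, 6, 7].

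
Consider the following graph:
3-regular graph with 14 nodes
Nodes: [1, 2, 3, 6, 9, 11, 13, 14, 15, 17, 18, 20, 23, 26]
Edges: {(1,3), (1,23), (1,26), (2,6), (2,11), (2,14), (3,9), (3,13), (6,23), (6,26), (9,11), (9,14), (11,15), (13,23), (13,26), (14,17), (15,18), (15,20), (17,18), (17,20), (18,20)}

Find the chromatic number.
χ(G) = 3

Clique number ω(G) = 3 (lower bound: χ ≥ ω).
The clique on [15, 18, 20] has size 3, forcing χ ≥ 3, and the coloring below uses 3 colors, so χ(G) = 3.
A valid 3-coloring: color 1: [1, 6, 11, 13, 14, 18]; color 2: [2, 3, 15, 17, 23, 26]; color 3: [9, 20].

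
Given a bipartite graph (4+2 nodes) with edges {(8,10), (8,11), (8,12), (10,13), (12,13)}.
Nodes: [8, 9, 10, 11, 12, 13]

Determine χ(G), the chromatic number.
Clique number ω(G) = 2 (lower bound: χ ≥ ω).
The graph is bipartite (no odd cycle), so 2 colors suffice: χ(G) = 2.
A valid 2-coloring: color 1: [8, 9, 13]; color 2: [10, 11, 12].

χ(G) = 2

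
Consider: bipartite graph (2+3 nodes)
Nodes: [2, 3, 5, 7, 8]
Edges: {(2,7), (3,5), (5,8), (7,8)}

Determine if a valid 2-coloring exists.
A valid 2-coloring: color 1: [5, 7]; color 2: [2, 3, 8].
(χ(G) = 2 ≤ 2.)

Yes, G is 2-colorable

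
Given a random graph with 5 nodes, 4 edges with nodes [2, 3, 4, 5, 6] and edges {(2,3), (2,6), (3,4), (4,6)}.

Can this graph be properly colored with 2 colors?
A valid 2-coloring: color 1: [3, 5, 6]; color 2: [2, 4].
(χ(G) = 2 ≤ 2.)

Yes, G is 2-colorable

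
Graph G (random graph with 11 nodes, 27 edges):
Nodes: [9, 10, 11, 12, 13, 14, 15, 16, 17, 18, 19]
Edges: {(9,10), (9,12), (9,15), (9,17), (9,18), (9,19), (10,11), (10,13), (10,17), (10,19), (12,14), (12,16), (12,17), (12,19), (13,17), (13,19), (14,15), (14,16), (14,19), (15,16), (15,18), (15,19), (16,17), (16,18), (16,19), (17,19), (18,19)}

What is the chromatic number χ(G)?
χ(G) = 4

Clique number ω(G) = 4 (lower bound: χ ≥ ω).
The clique on [15, 16, 18, 19] has size 4, forcing χ ≥ 4, and the coloring below uses 4 colors, so χ(G) = 4.
A valid 4-coloring: color 1: [11, 19]; color 2: [9, 13, 16]; color 3: [14, 17, 18]; color 4: [10, 12, 15].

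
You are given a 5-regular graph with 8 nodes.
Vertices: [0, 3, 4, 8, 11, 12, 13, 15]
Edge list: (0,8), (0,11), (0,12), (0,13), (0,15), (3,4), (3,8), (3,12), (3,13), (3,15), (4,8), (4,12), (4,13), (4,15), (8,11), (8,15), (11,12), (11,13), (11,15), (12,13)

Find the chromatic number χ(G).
Clique number ω(G) = 4 (lower bound: χ ≥ ω).
The clique on [0, 8, 11, 15] has size 4, forcing χ ≥ 4, and the coloring below uses 4 colors, so χ(G) = 4.
A valid 4-coloring: color 1: [0, 3]; color 2: [12, 15]; color 3: [8, 13]; color 4: [4, 11].

χ(G) = 4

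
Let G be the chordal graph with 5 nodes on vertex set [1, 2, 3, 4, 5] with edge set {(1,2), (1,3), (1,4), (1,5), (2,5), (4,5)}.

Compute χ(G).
Clique number ω(G) = 3 (lower bound: χ ≥ ω).
The clique on [1, 2, 5] has size 3, forcing χ ≥ 3, and the coloring below uses 3 colors, so χ(G) = 3.
A valid 3-coloring: color 1: [1]; color 2: [3, 5]; color 3: [2, 4].

χ(G) = 3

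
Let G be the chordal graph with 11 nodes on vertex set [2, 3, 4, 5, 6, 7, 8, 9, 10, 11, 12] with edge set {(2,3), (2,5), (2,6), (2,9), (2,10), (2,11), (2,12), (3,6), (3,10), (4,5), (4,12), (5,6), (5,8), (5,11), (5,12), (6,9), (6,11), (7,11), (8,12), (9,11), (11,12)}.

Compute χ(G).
Clique number ω(G) = 4 (lower bound: χ ≥ ω).
The clique on [2, 5, 11, 12] has size 4, forcing χ ≥ 4, and the coloring below uses 4 colors, so χ(G) = 4.
A valid 4-coloring: color 1: [2, 4, 7, 8]; color 2: [3, 5, 9]; color 3: [10, 11]; color 4: [6, 12].

χ(G) = 4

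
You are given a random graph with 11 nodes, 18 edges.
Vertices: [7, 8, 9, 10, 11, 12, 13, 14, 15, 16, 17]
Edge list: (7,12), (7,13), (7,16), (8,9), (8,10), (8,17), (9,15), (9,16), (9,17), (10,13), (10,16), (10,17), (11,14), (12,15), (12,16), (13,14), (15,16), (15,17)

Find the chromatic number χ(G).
χ(G) = 3

Clique number ω(G) = 3 (lower bound: χ ≥ ω).
The clique on [8, 9, 17] has size 3, forcing χ ≥ 3, and the coloring below uses 3 colors, so χ(G) = 3.
A valid 3-coloring: color 1: [11, 13, 16, 17]; color 2: [7, 8, 14, 15]; color 3: [9, 10, 12].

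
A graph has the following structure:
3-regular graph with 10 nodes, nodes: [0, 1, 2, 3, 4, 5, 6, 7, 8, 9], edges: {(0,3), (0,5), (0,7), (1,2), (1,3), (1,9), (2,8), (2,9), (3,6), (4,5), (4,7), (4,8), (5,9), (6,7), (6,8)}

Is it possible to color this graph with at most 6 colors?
Yes, G is 6-colorable

A valid 6-coloring: color 1: [0, 4, 6, 9]; color 2: [1, 5, 7, 8]; color 3: [2, 3].
(χ(G) = 3 ≤ 6.)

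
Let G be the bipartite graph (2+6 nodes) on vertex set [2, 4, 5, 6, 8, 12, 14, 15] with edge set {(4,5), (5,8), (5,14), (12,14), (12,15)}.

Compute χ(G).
Clique number ω(G) = 2 (lower bound: χ ≥ ω).
The graph is bipartite (no odd cycle), so 2 colors suffice: χ(G) = 2.
A valid 2-coloring: color 1: [2, 5, 6, 12]; color 2: [4, 8, 14, 15].

χ(G) = 2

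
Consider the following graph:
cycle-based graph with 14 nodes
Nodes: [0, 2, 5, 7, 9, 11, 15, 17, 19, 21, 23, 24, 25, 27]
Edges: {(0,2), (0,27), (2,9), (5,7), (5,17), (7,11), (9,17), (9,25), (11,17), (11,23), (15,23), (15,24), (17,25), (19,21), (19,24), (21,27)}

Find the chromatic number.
Clique number ω(G) = 3 (lower bound: χ ≥ ω).
The clique on [9, 17, 25] has size 3, forcing χ ≥ 3, and the coloring below uses 3 colors, so χ(G) = 3.
A valid 3-coloring: color 1: [0, 7, 17, 21, 23, 24]; color 2: [5, 9, 11, 15, 19, 27]; color 3: [2, 25].

χ(G) = 3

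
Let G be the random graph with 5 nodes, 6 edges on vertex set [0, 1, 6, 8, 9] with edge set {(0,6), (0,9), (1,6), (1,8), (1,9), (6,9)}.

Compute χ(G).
Clique number ω(G) = 3 (lower bound: χ ≥ ω).
The clique on [0, 6, 9] has size 3, forcing χ ≥ 3, and the coloring below uses 3 colors, so χ(G) = 3.
A valid 3-coloring: color 1: [8, 9]; color 2: [6]; color 3: [0, 1].

χ(G) = 3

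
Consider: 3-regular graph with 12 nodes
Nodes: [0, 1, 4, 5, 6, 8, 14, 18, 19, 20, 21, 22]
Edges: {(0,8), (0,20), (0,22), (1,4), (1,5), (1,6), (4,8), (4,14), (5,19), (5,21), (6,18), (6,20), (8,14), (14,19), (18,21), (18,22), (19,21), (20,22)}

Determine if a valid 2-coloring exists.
No, G is not 2-colorable

The clique on vertices [0, 20, 22] has size 3 > 2, so it alone needs 3 colors.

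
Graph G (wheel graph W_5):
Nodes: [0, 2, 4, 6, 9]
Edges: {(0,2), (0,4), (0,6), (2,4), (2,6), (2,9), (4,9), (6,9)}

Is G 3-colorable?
A valid 3-coloring: color 1: [2]; color 2: [0, 9]; color 3: [4, 6].
(χ(G) = 3 ≤ 3.)

Yes, G is 3-colorable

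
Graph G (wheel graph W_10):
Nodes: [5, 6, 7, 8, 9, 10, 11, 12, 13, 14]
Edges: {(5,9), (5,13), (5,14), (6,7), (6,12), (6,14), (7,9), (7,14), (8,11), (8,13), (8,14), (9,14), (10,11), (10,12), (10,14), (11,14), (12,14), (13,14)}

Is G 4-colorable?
A valid 4-coloring: color 1: [14]; color 2: [6, 9, 10, 13]; color 3: [5, 7, 11, 12]; color 4: [8].
(χ(G) = 4 ≤ 4.)

Yes, G is 4-colorable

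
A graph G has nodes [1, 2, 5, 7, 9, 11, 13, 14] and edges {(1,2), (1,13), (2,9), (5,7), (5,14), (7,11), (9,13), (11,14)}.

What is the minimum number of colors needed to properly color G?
χ(G) = 2

Clique number ω(G) = 2 (lower bound: χ ≥ ω).
The graph is bipartite (no odd cycle), so 2 colors suffice: χ(G) = 2.
A valid 2-coloring: color 1: [2, 5, 11, 13]; color 2: [1, 7, 9, 14].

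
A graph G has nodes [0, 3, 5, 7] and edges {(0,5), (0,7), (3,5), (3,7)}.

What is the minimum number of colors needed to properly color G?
Clique number ω(G) = 2 (lower bound: χ ≥ ω).
The graph is bipartite (no odd cycle), so 2 colors suffice: χ(G) = 2.
A valid 2-coloring: color 1: [0, 3]; color 2: [5, 7].

χ(G) = 2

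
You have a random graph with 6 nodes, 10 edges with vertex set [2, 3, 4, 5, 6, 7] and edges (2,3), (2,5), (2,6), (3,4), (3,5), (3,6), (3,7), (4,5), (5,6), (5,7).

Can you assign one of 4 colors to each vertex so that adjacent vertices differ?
Yes, G is 4-colorable

A valid 4-coloring: color 1: [5]; color 2: [3]; color 3: [2, 4, 7]; color 4: [6].
(χ(G) = 4 ≤ 4.)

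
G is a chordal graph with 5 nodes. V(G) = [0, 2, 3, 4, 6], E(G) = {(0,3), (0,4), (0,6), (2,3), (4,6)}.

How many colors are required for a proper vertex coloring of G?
Clique number ω(G) = 3 (lower bound: χ ≥ ω).
The clique on [0, 4, 6] has size 3, forcing χ ≥ 3, and the coloring below uses 3 colors, so χ(G) = 3.
A valid 3-coloring: color 1: [0, 2]; color 2: [3, 4]; color 3: [6].

χ(G) = 3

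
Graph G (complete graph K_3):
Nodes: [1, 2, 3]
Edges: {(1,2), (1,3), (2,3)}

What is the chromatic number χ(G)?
χ(G) = 3

Clique number ω(G) = 3 (lower bound: χ ≥ ω).
The clique on [1, 2, 3] has size 3, forcing χ ≥ 3, and the coloring below uses 3 colors, so χ(G) = 3.
A valid 3-coloring: color 1: [3]; color 2: [1]; color 3: [2].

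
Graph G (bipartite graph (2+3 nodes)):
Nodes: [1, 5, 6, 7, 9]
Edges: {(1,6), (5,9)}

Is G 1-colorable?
No, G is not 1-colorable

Edge (1,6) forces its endpoints to differ, so 1 color is not enough.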